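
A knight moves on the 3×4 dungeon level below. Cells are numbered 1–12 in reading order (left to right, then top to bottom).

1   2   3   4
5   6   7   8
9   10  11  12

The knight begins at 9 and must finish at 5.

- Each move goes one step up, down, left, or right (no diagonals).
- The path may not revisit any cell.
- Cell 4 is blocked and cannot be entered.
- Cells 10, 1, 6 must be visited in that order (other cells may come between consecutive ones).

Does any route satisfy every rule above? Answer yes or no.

no

Ignoring the required order, 4 revisit-free routes from 9 to 5 pass through all of 10, 1, and 6; the waypoint orders that occur are 10 → 6 → 1 (4) — never 10 → 1 → 6.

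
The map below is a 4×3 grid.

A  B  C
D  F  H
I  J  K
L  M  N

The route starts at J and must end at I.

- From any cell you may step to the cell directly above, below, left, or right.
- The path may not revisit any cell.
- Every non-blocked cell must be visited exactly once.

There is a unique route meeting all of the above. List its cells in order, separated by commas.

J, F, D, A, B, C, H, K, N, M, L, I

Need to visit all 12 open cells exactly once, starting at J and ending at I.
Cell C has only two open neighbours (H and B), so the path must pass straight through it: one of those is the cell it's entered from and the other is where it exits.
Route from J: up to F, left to D, up to A, 2× right (reaching C), 3× down (reaching N), 2× left (reaching L), up to I — 11 moves in all.
Check: all 12 open cells covered.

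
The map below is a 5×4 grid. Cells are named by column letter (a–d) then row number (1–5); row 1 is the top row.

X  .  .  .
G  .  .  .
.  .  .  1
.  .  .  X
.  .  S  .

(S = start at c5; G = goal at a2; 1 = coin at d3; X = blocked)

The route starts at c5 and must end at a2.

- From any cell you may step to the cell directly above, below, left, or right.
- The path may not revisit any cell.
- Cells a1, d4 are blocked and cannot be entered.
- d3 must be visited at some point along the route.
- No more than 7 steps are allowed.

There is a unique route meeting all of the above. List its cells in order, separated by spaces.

c5 c4 c3 d3 d2 c2 b2 a2

Any route must reach d3 and still end at a2 within 7 moves, so the order of the required stops is forced.
Route from c5: up 2 to c3, right 1 to d3, up 1 to d2, left 3 to a2 — 7 moves in all.
Check: all required cells visited; 7 ≤ 7 moves.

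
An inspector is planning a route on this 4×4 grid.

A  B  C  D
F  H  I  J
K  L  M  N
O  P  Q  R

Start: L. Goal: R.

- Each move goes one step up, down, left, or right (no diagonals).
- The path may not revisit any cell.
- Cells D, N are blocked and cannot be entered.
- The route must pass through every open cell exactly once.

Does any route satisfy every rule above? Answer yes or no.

Cell J has only one open neighbour but is neither the start nor the goal, so a Hamiltonian route would have to both enter and leave it through the same neighbour — impossible without revisiting.

no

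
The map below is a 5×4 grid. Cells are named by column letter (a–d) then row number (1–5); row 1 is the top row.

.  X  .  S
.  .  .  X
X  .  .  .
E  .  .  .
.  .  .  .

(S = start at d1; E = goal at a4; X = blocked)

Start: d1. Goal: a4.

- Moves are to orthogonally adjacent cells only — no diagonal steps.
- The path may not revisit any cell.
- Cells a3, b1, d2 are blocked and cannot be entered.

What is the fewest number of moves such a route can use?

6

The Manhattan distance from d1 to a4 is |1−4| + |4−1| = 6, so at least 6 moves are needed.
A route of 6 moves achieves this: d1 → c1 → c2 → c3 → c4 → b4 → a4.
Since 6 matches the lower bound, it is optimal.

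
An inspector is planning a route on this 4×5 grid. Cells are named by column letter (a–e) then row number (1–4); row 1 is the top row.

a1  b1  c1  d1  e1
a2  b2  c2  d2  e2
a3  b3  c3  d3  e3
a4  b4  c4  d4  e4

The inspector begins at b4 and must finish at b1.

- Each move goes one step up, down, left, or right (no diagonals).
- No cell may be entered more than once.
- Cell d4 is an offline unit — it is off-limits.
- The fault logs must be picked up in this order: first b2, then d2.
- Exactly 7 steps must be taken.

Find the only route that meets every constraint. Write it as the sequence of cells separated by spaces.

b4 b3 b2 c2 d2 d1 c1 b1

The waypoints must appear in the order b2, d2, with no cell reused.
Route from b4: 2× up (reaching b2), 2× right (reaching d2), up to d1, 2× left (reaching b1) — 7 moves in all.
Check: order respected (b2 at step 2, d2 at step 4); 7 moves as required.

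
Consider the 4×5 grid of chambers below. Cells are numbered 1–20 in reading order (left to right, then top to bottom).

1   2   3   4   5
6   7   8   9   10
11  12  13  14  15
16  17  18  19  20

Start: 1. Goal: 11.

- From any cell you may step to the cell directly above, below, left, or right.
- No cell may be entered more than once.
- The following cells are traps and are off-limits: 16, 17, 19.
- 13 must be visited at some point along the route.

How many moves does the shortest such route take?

6

Any route passes through 13 somewhere between 1 and 11. Summing Manhattan distances along the two legs (1 → 13 → 11) gives a lower bound of 4 + 2 = 6 moves.
A route of 6 moves achieves this: 1 → 6 → 7 → 8 → 13 → 12 → 11.
Since 6 matches the lower bound, it is optimal.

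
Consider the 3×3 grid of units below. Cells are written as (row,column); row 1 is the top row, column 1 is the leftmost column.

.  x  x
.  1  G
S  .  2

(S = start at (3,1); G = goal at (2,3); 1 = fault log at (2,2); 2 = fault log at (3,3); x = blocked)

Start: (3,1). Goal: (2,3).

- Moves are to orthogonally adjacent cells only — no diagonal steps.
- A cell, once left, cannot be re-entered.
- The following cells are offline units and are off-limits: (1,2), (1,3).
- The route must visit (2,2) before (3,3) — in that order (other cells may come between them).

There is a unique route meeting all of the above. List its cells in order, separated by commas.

The waypoints must appear in the order (2,2), (3,3), with no cell reused.
Route from (3,1): up 1 to (2,1), right 1 to (2,2), down 1 to (3,2), right 1 to (3,3), up 1 to (2,3) — 5 moves in all.
Check: order respected (1 at step 2, 2 at step 4).

(3,1), (2,1), (2,2), (3,2), (3,3), (2,3)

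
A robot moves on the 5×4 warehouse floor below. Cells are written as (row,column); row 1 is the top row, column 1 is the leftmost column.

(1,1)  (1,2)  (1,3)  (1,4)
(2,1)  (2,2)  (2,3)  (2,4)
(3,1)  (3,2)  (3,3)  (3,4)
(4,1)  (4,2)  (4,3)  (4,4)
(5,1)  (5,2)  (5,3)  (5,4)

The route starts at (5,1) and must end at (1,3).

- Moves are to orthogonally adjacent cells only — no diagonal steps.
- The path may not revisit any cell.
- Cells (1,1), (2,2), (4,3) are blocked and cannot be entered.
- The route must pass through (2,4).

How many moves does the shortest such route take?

8

Any route passes through (2,4) somewhere between (5,1) and (1,3). Summing Manhattan distances along the two legs ((5,1) → (2,4) → (1,3)) gives a lower bound of 6 + 2 = 8 moves.
A route of 8 moves achieves this: (5,1) → (4,1) → (3,1) → (3,2) → (3,3) → (2,3) → (2,4) → (1,4) → (1,3).
Since 8 matches the lower bound, it is optimal.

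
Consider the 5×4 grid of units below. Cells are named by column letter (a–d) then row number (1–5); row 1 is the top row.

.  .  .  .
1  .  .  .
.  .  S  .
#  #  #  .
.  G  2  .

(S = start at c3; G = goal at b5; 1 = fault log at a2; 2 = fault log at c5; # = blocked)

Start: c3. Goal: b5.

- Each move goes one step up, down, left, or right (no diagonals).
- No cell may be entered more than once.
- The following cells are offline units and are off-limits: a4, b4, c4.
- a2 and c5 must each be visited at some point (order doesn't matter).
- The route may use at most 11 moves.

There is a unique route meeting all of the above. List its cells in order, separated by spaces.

c3 b3 a3 a2 b2 c2 d2 d3 d4 d5 c5 b5

Any route must reach a2 and c5 and still end at b5 within 11 moves, so the order of the required stops is forced.
Route from c3: left 2 to a3, up 1 to a2, right 3 to d2, down 3 to d5, left 2 to b5 — 11 moves in all.
Check: all required cells visited; 11 ≤ 11 moves.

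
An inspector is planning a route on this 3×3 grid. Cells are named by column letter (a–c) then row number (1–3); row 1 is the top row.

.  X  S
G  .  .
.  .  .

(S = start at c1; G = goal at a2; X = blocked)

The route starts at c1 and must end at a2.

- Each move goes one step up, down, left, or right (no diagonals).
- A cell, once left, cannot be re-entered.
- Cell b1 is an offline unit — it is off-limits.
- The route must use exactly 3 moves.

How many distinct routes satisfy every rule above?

1

Need simple routes of exactly 3 moves from c1 to a2 (Manhattan distance 3, so 0 moves are spent on a detour and 0 undoing it).
Enumerating: c1 c2 b2 a2.
That gives 1 route.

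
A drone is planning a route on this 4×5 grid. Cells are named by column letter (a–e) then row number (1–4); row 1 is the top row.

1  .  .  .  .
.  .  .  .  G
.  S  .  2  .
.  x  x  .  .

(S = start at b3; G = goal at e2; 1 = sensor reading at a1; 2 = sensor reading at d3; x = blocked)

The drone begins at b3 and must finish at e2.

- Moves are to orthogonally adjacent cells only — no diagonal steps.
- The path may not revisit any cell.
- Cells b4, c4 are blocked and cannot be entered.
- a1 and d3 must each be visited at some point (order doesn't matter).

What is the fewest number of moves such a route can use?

10

Any route passes through a1 and d3 in some order between b3 and e2. Summing Manhattan distances along each leg and taking the cheapest ordering (b3 → a1 → d3 → e2) gives a lower bound of 3 + 5 + 2 = 10 moves.
A route of 10 moves achieves this: b3 → b2 → a2 → a1 → b1 → c1 → c2 → c3 → d3 → d2 → e2.
Since 10 matches the lower bound, it is optimal.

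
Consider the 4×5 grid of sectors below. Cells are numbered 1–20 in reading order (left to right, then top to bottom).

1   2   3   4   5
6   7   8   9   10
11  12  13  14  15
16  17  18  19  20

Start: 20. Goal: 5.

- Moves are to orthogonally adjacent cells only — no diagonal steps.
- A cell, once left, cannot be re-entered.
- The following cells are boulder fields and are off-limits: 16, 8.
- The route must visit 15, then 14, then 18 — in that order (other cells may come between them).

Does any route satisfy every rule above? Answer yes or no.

One route that works: 20 → 15 → 14 → 19 → 18 → 13 → 12 → 7 → 2 → 3 → 4 → 5.

yes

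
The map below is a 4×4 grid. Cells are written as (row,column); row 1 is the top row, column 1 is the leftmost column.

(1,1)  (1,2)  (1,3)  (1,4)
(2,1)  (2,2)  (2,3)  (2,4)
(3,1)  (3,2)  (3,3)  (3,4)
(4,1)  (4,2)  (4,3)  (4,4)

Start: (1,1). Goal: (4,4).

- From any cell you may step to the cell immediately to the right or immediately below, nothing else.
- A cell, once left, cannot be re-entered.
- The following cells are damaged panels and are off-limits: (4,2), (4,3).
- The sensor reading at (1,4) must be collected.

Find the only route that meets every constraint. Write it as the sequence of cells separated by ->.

Moves only go right or down, so the column and row indices never decrease.
Route from (1,1): right 3 to (1,4), down 3 to (4,4) — 6 moves in all.
Check: all required cells visited.

(1,1) -> (1,2) -> (1,3) -> (1,4) -> (2,4) -> (3,4) -> (4,4)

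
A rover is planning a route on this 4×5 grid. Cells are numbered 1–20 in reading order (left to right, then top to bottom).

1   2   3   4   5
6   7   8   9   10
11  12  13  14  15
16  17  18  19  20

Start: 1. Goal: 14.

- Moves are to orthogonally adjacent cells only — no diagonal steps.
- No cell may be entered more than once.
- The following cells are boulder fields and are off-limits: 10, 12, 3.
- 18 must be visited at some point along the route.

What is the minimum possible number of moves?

7

Any route passes through 18 somewhere between 1 and 14. Summing Manhattan distances along the two legs (1 → 18 → 14) gives a lower bound of 5 + 2 = 7 moves.
A route of 7 moves achieves this: 1 → 6 → 11 → 16 → 17 → 18 → 13 → 14.
Since 7 matches the lower bound, it is optimal.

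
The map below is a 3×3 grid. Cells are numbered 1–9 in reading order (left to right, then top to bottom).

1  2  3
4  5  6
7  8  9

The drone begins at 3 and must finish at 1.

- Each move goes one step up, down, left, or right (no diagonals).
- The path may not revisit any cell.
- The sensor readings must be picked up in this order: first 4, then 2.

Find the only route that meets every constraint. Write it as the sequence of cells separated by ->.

The waypoints must appear in the order 4, 2, with no cell reused.
Route from 3: down 2 to 9, left 2 to 7, up 1 to 4, right 1 to 5, up 1 to 2, left 1 to 1 — 8 moves in all.
Check: order respected (4 at step 5, 2 at step 7).

3 -> 6 -> 9 -> 8 -> 7 -> 4 -> 5 -> 2 -> 1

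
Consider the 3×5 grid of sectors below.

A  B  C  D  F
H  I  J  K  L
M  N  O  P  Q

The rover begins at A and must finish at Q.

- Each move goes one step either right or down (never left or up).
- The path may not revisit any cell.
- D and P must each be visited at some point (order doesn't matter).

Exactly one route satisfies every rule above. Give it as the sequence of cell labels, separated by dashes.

A - B - C - D - K - P - Q

Moves only go right or down, so the column and row indices never decrease.
Route from A: 3× right (reaching D), 2× down (reaching P), right to Q — 6 moves in all.
Check: all required cells visited.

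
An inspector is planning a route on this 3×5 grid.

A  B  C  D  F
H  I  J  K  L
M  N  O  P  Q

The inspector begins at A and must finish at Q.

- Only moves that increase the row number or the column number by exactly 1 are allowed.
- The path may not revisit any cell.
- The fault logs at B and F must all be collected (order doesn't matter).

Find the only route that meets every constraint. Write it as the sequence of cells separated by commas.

A, B, C, D, F, L, Q

Moves only go right or down, so the column and row indices never decrease.
Route from A: 4× right (reaching F), 2× down (reaching Q) — 6 moves in all.
Check: all required cells visited.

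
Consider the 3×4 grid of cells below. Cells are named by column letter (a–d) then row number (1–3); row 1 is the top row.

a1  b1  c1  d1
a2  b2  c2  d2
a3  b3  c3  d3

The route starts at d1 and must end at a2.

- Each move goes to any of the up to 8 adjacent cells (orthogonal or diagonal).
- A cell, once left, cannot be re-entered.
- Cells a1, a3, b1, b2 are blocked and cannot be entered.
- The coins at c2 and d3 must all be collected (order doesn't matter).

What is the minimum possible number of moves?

Any route passes through c2 and d3 in some order between d1 and a2. Summing Chebyshev distances along each leg and taking the cheapest ordering (d1 → d3 → c2 → a2) gives a lower bound of 2 + 1 + 2 = 5 moves.
A route of 5 moves achieves this: d1 → c2 → d3 → c3 → b3 → a2.
Since 5 matches the lower bound, it is optimal.

5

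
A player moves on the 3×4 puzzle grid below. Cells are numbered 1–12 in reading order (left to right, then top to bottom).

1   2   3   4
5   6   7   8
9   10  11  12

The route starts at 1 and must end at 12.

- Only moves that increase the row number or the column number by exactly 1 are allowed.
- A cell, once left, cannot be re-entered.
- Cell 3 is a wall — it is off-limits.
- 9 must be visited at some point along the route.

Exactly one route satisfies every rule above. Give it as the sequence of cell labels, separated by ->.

Moves only go right or down, so the column and row indices never decrease.
Route from 1: down 2 to 9, right 3 to 12 — 5 moves in all.
Check: all required cells visited.

1 -> 5 -> 9 -> 10 -> 11 -> 12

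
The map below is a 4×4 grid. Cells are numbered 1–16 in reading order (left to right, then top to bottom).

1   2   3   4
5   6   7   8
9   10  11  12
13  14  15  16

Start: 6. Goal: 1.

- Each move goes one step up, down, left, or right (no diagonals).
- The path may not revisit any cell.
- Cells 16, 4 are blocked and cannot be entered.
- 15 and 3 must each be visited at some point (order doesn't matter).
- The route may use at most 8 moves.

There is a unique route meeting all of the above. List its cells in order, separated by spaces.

6 10 14 15 11 7 3 2 1

The budget equals the shortest possible length, so every move has to be on a shortest route through the required cells.
Route from 6: 2× down (reaching 14), right to 15, 3× up (reaching 3), 2× left (reaching 1) — 8 moves in all.
Check: all required cells visited; 8 ≤ 8 moves.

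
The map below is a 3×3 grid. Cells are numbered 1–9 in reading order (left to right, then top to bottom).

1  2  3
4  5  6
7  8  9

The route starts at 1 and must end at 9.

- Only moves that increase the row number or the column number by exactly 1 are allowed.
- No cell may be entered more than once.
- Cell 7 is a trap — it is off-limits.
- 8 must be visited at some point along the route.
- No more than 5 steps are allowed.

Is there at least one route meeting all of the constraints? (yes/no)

yes

One route that works: 1 → 4 → 5 → 8 → 9.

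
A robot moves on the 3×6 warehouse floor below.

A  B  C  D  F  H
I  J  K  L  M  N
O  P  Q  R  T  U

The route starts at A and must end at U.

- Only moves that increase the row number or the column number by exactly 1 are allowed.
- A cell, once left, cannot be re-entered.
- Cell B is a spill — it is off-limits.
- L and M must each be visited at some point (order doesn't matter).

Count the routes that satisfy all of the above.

2

A right/down-only route from A to U makes exactly 2 down-moves and 5 right-moves in some order.
With no other constraints that would be C(7,2) = 21 routes.
A monotone route can only reach the required cells in the order L, M, so split there and multiply the segment counts (each segment already excludes blocked cells): A→L: 1; L→M: 1; M→U: 2; product = 2.
That gives 2 routes.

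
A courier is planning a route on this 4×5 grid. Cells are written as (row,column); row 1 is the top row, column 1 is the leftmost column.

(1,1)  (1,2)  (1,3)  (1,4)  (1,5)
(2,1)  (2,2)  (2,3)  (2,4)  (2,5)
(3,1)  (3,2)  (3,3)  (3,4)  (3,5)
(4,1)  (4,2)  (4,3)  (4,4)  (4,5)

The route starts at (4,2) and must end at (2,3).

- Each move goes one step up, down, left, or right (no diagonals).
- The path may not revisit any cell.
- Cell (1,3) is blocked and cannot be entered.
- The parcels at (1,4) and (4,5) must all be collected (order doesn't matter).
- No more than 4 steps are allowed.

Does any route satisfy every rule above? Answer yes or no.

Even ignoring the no-revisit rule, getting from (4,2) to (2,3), taking the cheapest ordering (4,2) → (4,5) → (1,4) → (2,3) needs at least 3 + 4 + 2 = 9 moves (Manhattan distance per leg), which exceeds the 4-move limit.

no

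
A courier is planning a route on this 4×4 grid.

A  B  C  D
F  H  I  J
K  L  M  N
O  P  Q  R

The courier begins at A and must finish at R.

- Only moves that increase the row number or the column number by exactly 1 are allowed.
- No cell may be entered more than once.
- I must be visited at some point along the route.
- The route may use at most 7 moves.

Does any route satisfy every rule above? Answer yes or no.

One route that works: A → F → H → I → M → Q → R.

yes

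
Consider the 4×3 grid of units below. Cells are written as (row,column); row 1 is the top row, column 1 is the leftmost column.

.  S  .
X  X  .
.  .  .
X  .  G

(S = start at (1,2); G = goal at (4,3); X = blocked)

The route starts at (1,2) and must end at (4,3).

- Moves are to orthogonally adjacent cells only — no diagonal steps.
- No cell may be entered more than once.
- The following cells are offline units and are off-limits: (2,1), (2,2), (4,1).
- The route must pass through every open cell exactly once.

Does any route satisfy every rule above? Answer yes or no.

no

Cell (1,1) has only one open neighbour but is neither the start nor the goal, so a Hamiltonian route would have to both enter and leave it through the same neighbour — impossible without revisiting.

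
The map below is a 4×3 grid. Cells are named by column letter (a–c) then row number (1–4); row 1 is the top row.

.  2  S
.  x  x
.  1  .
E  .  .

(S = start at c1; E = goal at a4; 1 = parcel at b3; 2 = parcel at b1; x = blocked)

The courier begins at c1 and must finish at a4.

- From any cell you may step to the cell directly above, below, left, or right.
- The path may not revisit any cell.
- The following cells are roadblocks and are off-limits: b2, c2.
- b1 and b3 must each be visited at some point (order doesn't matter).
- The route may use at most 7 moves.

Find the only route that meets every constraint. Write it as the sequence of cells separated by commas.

c1, b1, a1, a2, a3, b3, b4, a4

The 7-move cap with required stops at b1, b3 leaves no slack for detours.
Route from c1: left 2 to a1, down 2 to a3, right 1 to b3, down 1 to b4, left 1 to a4 — 7 moves in all.
Check: all required cells visited; 7 ≤ 7 moves.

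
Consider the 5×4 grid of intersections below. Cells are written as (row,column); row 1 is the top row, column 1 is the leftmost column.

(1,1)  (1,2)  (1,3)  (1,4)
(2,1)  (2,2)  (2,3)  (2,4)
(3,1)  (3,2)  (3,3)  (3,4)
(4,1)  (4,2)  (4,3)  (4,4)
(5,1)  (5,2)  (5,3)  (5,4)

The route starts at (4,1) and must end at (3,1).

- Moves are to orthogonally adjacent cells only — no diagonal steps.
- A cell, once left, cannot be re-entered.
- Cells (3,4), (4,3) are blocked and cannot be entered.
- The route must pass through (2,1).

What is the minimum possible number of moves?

5

Any route passes through (2,1) somewhere between (4,1) and (3,1). Summing Manhattan distances along the two legs ((4,1) → (2,1) → (3,1)) gives a lower bound of 2 + 1 = 3 moves.
The shortest route satisfying every rule uses 5 moves: (4,1) → (4,2) → (3,2) → (2,2) → (2,1) → (3,1).
The bound of 3 isn't tight here; checking systematically, no route of length 3 through 4 satisfies every constraint, so 5 is the minimum.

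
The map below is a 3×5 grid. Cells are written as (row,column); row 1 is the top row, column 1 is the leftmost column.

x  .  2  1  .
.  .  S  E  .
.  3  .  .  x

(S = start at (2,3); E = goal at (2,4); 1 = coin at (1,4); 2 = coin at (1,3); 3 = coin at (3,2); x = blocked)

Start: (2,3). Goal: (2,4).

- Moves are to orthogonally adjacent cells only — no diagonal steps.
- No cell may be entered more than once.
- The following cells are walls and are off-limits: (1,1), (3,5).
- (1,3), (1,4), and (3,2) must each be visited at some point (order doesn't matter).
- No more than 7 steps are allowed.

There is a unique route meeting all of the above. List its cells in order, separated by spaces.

(2,3) (3,3) (3,2) (2,2) (1,2) (1,3) (1,4) (2,4)

The 7-move cap with required stops at (1,3), (1,4), (3,2) leaves no slack for detours.
Route from (2,3): down to (3,3), left to (3,2), 2× up (reaching (1,2)), 2× right (reaching (1,4)), down to (2,4) — 7 moves in all.
Check: all required cells visited; 7 ≤ 7 moves.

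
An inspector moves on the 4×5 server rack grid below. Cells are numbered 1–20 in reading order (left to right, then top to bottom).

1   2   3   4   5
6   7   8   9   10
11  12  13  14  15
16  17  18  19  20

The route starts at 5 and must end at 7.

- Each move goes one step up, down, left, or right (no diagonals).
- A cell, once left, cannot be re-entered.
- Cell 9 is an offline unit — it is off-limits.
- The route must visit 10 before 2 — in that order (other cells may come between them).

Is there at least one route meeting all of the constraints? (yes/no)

One route that works: 5 → 10 → 15 → 14 → 13 → 8 → 3 → 2 → 7.

yes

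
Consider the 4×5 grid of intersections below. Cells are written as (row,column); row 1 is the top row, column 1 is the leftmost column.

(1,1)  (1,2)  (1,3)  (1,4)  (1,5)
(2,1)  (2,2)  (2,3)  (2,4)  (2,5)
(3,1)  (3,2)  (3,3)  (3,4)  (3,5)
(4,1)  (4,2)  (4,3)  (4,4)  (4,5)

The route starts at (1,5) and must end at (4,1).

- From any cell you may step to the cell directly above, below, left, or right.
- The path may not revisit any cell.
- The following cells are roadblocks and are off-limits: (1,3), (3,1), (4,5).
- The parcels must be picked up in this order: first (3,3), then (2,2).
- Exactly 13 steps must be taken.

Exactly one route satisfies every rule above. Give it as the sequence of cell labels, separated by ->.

(1,5) -> (1,4) -> (2,4) -> (2,5) -> (3,5) -> (3,4) -> (4,4) -> (4,3) -> (3,3) -> (2,3) -> (2,2) -> (3,2) -> (4,2) -> (4,1)

The waypoints must appear in the order (3,3), (2,2), with no cell reused.
Route from (1,5): left to (1,4), down to (2,4), right to (2,5), down to (3,5), left to (3,4), down to (4,4), left to (4,3), 2× up (reaching (2,3)), left to (2,2), 2× down (reaching (4,2)), left to (4,1) — 13 moves in all.
Check: order respected ((3,3) at step 8, (2,2) at step 10); 13 moves as required.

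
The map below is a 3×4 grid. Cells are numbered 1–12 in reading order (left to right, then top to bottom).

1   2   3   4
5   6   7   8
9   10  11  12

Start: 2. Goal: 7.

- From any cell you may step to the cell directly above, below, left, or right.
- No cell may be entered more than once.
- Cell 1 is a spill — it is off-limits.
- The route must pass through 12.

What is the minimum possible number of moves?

Any route passes through 12 somewhere between 2 and 7. Summing Manhattan distances along the two legs (2 → 12 → 7) gives a lower bound of 4 + 2 = 6 moves.
A route of 6 moves achieves this: 2 → 6 → 10 → 11 → 12 → 8 → 7.
Since 6 matches the lower bound, it is optimal.

6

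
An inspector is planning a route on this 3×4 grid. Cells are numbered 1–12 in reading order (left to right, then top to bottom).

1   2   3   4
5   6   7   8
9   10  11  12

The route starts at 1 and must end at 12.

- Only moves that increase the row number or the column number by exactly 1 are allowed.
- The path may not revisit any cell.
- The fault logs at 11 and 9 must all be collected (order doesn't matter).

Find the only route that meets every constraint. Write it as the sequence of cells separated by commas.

1, 5, 9, 10, 11, 12

Moves only go right or down, so the column and row indices never decrease.
Route from 1: 2× down (reaching 9), 3× right (reaching 12) — 5 moves in all.
Check: all required cells visited.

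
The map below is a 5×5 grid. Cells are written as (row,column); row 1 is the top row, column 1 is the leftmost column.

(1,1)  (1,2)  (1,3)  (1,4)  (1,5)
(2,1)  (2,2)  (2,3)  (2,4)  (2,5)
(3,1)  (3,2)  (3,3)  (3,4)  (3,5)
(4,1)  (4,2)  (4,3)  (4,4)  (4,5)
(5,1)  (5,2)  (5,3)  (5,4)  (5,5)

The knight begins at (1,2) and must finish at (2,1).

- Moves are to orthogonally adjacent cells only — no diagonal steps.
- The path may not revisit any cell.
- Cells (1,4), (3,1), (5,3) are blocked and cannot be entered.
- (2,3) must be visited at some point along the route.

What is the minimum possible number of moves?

Any route passes through (2,3) somewhere between (1,2) and (2,1). Summing Manhattan distances along the two legs ((1,2) → (2,3) → (2,1)) gives a lower bound of 2 + 2 = 4 moves.
A route of 4 moves achieves this: (1,2) → (1,3) → (2,3) → (2,2) → (2,1).
Since 4 matches the lower bound, it is optimal.

4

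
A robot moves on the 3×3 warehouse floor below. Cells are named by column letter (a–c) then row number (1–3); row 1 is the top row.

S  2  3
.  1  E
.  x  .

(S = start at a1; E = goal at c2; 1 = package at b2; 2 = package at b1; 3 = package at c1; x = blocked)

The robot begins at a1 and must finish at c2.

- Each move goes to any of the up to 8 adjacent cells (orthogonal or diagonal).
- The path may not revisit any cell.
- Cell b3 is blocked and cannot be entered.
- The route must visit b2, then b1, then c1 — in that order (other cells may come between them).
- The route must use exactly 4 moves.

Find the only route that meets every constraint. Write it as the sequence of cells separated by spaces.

a1 b2 b1 c1 c2

The waypoints must appear in the order b2, b1, c1, with no cell reused.
Route from a1: down-right 1 to b2, up 1 to b1, right 1 to c1, down 1 to c2 — 4 moves in all.
Check: order respected (1 at step 1, 2 at step 2, 3 at step 3); 4 moves as required.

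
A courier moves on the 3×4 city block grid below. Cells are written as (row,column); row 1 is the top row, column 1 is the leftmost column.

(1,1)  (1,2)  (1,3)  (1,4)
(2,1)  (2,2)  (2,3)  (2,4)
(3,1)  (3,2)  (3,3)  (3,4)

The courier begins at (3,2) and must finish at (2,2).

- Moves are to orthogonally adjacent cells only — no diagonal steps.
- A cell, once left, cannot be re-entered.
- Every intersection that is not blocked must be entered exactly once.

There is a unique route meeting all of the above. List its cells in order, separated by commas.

Need to visit all 12 open cells exactly once, starting at (3,2) and ending at (2,2).
Cell (3,1) has only two open neighbours ((2,1) and (3,2)), so the path must pass straight through it: one of those is the cell it's entered from and the other is where it exits.
Route from (3,2): left 1 to (3,1), up 2 to (1,1), right 3 to (1,4), down 2 to (3,4), left 1 to (3,3), up 1 to (2,3), left 1 to (2,2) — 11 moves in all.
Check: all 12 open cells covered.

(3,2), (3,1), (2,1), (1,1), (1,2), (1,3), (1,4), (2,4), (3,4), (3,3), (2,3), (2,2)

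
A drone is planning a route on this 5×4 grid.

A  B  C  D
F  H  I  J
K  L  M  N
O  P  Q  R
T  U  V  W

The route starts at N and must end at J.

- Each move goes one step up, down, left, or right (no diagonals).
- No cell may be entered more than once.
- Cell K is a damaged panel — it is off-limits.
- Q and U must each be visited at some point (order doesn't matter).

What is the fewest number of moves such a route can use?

Any route passes through Q and U in some order between N and J. Summing Manhattan distances along each leg and taking the cheapest ordering (N → U → Q → J) gives a lower bound of 4 + 2 + 3 = 9 moves.
A route of 9 moves achieves this: N → R → W → V → U → P → Q → M → I → J.
Since 9 matches the lower bound, it is optimal.

9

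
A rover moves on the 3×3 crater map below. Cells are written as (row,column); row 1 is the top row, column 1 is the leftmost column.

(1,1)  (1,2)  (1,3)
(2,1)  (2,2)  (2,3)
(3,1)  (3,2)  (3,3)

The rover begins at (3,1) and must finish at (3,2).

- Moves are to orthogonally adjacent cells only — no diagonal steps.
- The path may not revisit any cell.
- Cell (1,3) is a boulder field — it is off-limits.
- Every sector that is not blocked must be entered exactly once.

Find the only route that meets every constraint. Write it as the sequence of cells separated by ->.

Need to visit all 8 open cells exactly once, starting at (3,1) and ending at (3,2).
Cell (1,2) has only two open neighbours ((2,2) and (1,1)), so the path must pass straight through it: one of those is the cell it's entered from and the other is where it exits.
Route from (3,1): up 2 to (1,1), right 1 to (1,2), down 1 to (2,2), right 1 to (2,3), down 1 to (3,3), left 1 to (3,2) — 7 moves in all.
Check: all 8 open cells covered.

(3,1) -> (2,1) -> (1,1) -> (1,2) -> (2,2) -> (2,3) -> (3,3) -> (3,2)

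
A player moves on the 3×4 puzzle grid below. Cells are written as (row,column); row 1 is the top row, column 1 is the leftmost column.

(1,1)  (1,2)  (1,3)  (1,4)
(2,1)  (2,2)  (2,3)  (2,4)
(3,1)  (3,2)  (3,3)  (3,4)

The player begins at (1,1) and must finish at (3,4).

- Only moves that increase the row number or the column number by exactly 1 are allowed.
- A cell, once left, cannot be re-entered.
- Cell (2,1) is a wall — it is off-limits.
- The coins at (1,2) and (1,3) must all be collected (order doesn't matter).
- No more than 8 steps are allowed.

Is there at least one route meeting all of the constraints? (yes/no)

yes

One route that works: (1,1) → (1,2) → (1,3) → (2,3) → (3,3) → (3,4).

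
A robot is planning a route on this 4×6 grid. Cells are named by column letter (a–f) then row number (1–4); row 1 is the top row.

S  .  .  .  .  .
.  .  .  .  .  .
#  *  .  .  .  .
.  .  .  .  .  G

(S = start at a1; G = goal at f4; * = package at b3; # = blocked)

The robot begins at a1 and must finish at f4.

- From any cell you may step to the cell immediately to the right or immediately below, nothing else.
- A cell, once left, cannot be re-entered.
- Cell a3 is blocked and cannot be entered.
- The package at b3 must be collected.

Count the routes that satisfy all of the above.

A right/down-only route from a1 to f4 makes exactly 3 down-moves and 5 right-moves in some order.
With no other constraints that would be C(8,3) = 56 routes.
Split at b3 and multiply the segment counts (each segment already excludes blocked cells): a1→b3: 2; b3→f4: 5; product = 10.
That gives 10 routes.

10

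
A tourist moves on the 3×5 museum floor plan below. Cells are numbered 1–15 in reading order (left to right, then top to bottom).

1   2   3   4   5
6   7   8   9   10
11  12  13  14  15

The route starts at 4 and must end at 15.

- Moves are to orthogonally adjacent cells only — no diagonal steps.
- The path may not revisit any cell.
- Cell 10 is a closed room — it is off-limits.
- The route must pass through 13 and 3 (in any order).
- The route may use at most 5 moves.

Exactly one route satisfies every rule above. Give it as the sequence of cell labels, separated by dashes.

Any route must reach 13 and 3 and still end at 15 within 5 moves, so the order of the required stops is forced.
Route from 4: left 1 to 3, down 2 to 13, right 2 to 15 — 5 moves in all.
Check: all required cells visited; 5 ≤ 5 moves.

4 - 3 - 8 - 13 - 14 - 15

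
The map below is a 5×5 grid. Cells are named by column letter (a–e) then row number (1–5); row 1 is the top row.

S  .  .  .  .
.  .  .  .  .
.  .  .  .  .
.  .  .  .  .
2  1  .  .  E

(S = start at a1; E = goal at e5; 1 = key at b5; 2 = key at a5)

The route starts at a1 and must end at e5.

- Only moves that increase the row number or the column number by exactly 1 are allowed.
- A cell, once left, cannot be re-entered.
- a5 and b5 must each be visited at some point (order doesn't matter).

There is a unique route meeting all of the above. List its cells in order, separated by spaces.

a1 a2 a3 a4 a5 b5 c5 d5 e5

Moves only go right or down, so the column and row indices never decrease.
Route from a1: 4× down (reaching a5), 4× right (reaching e5) — 8 moves in all.
Check: all required cells visited.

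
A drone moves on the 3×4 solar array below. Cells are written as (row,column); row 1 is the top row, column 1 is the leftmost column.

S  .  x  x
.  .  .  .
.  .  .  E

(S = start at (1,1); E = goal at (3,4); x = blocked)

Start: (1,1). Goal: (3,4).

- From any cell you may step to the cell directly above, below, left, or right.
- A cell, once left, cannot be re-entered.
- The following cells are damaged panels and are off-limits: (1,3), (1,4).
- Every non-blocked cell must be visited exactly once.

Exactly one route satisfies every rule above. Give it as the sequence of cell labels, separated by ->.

(1,1) -> (1,2) -> (2,2) -> (2,1) -> (3,1) -> (3,2) -> (3,3) -> (2,3) -> (2,4) -> (3,4)

Need to visit all 10 open cells exactly once, starting at (1,1) and ending at (3,4).
Cell (3,1) has only two open neighbours ((2,1) and (3,2)), so the path must pass straight through it: one of those is the cell it's entered from and the other is where it exits.
Route from (1,1): right to (1,2), down to (2,2), left to (2,1), down to (3,1), 2× right (reaching (3,3)), up to (2,3), right to (2,4), down to (3,4) — 9 moves in all.
Check: all 10 open cells covered.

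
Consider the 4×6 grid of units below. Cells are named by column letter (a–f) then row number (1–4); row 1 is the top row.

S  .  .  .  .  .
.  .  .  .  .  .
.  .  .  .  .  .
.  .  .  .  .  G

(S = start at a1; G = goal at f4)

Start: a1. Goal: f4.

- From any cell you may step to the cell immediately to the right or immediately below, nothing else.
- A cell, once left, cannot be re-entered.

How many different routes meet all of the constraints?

A right/down-only route from a1 to f4 makes exactly 3 down-moves and 5 right-moves in some order.
With no other constraints that would be C(8,3) = 56 routes.
That gives 56 routes.

56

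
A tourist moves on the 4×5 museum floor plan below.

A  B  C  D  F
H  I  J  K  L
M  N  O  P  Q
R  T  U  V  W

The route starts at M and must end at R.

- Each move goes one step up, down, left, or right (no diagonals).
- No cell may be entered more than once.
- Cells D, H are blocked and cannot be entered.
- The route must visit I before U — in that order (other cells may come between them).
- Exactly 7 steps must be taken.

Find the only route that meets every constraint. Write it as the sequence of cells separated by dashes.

M - N - I - J - O - U - T - R

The waypoints must appear in the order I, U, with no cell reused.
Route from M: right to N, up to I, right to J, 2× down (reaching U), 2× left (reaching R) — 7 moves in all.
Check: order respected (I at step 2, U at step 5); 7 moves as required.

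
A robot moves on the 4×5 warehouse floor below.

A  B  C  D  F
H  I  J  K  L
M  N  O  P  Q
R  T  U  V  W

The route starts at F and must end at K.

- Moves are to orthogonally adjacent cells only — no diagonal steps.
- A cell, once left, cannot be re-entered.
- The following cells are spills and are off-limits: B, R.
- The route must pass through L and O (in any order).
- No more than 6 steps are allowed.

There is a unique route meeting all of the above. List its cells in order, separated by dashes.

F - L - Q - P - O - J - K

Any route must reach L and O and still end at K within 6 moves, so the order of the required stops is forced.
Route from F: down 2 to Q, left 2 to O, up 1 to J, right 1 to K — 6 moves in all.
Check: all required cells visited; 6 ≤ 6 moves.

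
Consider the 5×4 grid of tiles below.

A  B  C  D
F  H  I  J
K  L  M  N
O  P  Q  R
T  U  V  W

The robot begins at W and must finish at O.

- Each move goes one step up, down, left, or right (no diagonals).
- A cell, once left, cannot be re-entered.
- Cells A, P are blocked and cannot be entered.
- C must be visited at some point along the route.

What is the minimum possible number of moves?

10

Any route passes through C somewhere between W and O. Summing Manhattan distances along the two legs (W → C → O) gives a lower bound of 5 + 5 = 10 moves.
A route of 10 moves achieves this: W → R → N → J → D → C → I → M → L → K → O.
Since 10 matches the lower bound, it is optimal.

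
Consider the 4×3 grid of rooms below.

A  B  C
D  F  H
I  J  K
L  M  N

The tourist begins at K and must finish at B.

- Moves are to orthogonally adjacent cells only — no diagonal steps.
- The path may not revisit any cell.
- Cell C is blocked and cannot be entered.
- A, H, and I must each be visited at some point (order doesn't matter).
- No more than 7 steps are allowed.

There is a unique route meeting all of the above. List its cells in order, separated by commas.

Any route must reach A, H, and I and still end at B within 7 moves, so the order of the required stops is forced.
Route from K: up to H, left to F, down to J, left to I, 2× up (reaching A), right to B — 7 moves in all.
Check: all required cells visited; 7 ≤ 7 moves.

K, H, F, J, I, D, A, B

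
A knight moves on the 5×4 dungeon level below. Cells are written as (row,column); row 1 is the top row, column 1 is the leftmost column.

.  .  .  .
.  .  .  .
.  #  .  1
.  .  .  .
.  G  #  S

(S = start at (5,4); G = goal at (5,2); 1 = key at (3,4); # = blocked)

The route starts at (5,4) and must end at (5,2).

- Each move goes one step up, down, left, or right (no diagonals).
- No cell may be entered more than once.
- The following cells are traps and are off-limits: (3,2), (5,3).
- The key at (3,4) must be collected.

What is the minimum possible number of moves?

Any route passes through (3,4) somewhere between (5,4) and (5,2). Summing Manhattan distances along the two legs ((5,4) → (3,4) → (5,2)) gives a lower bound of 2 + 4 = 6 moves.
A route of 6 moves achieves this: (5,4) → (4,4) → (3,4) → (3,3) → (4,3) → (4,2) → (5,2).
Since 6 matches the lower bound, it is optimal.

6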